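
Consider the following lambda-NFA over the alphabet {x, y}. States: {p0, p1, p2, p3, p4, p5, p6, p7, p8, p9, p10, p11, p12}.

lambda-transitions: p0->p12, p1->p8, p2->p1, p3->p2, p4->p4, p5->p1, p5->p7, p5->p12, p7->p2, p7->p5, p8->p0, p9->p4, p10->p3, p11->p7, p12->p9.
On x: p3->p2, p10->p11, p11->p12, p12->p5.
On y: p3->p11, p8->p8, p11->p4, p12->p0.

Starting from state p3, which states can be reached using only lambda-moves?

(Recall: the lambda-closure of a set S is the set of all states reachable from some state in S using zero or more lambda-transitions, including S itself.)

{p0, p1, p2, p3, p4, p8, p9, p12}

Start with {p3}.
From p3 via lambda: add p2.
From p2 via lambda: add p1.
From p1 via lambda: add p8.
From p8 via lambda: add p0.
From p0 via lambda: add p12.
From p12 via lambda: add p9.
From p9 via lambda: add p4.
No new states can be added; the closed set is {p0, p1, p2, p3, p4, p8, p9, p12}.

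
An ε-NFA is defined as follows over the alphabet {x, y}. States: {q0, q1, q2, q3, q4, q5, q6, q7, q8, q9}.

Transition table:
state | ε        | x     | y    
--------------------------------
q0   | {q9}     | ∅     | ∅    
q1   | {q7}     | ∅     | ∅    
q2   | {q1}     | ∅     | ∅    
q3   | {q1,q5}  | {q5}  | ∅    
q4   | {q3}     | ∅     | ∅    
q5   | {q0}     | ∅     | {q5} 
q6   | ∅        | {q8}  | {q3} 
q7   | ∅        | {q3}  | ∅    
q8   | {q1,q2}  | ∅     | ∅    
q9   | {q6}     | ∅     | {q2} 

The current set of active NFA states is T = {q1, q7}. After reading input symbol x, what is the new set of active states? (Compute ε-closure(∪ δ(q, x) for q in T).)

q7 on x → {q3}.
No x-transition from q1.
Union after reading x: {q3}.
Now take the ε-closure:
From q3 via ε: add q1, q5.
From q1 via ε: add q7.
From q5 via ε: add q0.
From q0 via ε: add q9.
From q9 via ε: add q6.
No new states can be added; the closed set is {q0, q1, q3, q5, q6, q7, q9}.

{q0, q1, q3, q5, q6, q7, q9}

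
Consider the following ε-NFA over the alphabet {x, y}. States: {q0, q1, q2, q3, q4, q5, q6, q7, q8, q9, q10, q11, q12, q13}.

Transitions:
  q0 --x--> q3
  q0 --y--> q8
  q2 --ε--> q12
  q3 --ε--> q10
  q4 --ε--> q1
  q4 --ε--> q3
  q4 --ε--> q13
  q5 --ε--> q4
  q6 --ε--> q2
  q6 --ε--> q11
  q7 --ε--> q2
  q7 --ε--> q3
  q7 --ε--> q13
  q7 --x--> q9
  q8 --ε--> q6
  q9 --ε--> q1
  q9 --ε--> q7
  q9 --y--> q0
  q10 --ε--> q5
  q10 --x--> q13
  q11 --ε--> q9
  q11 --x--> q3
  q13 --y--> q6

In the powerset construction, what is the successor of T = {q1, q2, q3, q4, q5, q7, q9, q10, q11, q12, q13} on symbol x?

{q1, q2, q3, q4, q5, q7, q9, q10, q12, q13}

q7 on x → {q9}.
q10 on x → {q13}.
q11 on x → {q3}.
No x-transition from q1, q2, q3, q4, q5, q9, q12, q13.
Union after reading x: {q3, q9, q13}.
Now take the ε-closure:
From q3 via ε: add q10.
From q9 via ε: add q1, q7.
From q7 via ε: add q2.
From q10 via ε: add q5.
From q2 via ε: add q12.
From q5 via ε: add q4.
No new states can be added; the closed set is {q1, q2, q3, q4, q5, q7, q9, q10, q12, q13}.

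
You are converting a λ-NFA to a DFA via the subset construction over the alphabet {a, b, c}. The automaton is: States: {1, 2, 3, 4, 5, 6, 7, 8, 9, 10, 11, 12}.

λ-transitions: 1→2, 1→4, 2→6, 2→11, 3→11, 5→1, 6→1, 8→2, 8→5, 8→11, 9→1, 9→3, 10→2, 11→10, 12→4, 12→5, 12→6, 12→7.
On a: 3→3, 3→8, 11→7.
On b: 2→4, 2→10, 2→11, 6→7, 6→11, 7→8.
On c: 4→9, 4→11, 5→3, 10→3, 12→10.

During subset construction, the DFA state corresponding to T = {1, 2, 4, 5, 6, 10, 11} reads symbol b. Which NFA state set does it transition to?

{1, 2, 4, 6, 7, 10, 11}

2 on b → {4, 10, 11}.
6 on b → {7, 11}.
No b-transition from 1, 4, 5, 10, 11.
Union after reading b: {4, 7, 10, 11}.
Now take the λ-closure:
From 10 via λ: add 2.
From 2 via λ: add 6.
From 6 via λ: add 1.
No new states can be added; the closed set is {1, 2, 4, 6, 7, 10, 11}.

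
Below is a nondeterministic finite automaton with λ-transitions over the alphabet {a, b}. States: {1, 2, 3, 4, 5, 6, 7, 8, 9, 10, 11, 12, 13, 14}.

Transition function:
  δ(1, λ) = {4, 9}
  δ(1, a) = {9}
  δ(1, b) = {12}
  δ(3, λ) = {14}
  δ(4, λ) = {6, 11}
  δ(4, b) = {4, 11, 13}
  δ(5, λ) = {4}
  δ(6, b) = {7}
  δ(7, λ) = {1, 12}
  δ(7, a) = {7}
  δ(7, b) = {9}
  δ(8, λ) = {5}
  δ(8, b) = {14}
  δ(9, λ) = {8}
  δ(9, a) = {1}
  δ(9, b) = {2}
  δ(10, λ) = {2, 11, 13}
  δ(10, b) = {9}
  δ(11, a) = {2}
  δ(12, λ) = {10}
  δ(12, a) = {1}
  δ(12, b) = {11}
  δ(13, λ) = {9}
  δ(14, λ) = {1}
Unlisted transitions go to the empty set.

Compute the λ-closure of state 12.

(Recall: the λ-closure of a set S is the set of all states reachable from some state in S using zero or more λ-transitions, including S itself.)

{2, 4, 5, 6, 8, 9, 10, 11, 12, 13}

Start with {12}.
From 12 via λ: add 10.
From 10 via λ: add 2, 11, 13.
From 13 via λ: add 9.
From 9 via λ: add 8.
From 8 via λ: add 5.
From 5 via λ: add 4.
From 4 via λ: add 6.
No new states can be added; the closed set is {2, 4, 5, 6, 8, 9, 10, 11, 12, 13}.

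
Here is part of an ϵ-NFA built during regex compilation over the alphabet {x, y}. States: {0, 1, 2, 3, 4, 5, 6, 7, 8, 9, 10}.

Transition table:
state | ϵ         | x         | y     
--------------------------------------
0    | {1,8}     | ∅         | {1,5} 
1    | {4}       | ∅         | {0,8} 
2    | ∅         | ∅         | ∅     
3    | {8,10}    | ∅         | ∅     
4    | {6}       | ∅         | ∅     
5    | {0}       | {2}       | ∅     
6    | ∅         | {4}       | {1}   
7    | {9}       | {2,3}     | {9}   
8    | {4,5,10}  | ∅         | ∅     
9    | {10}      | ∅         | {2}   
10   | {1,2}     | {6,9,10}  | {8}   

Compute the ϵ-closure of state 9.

Start with {9}.
From 9 via ϵ: add 10.
From 10 via ϵ: add 1, 2.
From 1 via ϵ: add 4.
From 4 via ϵ: add 6.
No new states can be added; the closed set is {1, 2, 4, 6, 9, 10}.

{1, 2, 4, 6, 9, 10}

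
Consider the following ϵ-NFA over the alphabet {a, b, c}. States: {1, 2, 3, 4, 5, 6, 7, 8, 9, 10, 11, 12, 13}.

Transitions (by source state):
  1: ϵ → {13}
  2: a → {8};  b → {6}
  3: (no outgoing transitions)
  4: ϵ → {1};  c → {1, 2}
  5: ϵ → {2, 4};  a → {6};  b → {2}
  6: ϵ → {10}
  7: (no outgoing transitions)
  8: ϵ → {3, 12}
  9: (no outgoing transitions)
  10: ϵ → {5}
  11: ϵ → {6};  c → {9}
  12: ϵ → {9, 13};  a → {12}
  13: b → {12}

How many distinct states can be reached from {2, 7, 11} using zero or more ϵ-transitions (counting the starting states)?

9

Start with {2, 7, 11}.
From 11 via ϵ: add 6.
From 6 via ϵ: add 10.
From 10 via ϵ: add 5.
From 5 via ϵ: add 4.
From 4 via ϵ: add 1.
From 1 via ϵ: add 13.
ϵ-closure = {1, 2, 4, 5, 6, 7, 10, 11, 13}, which has 9 states.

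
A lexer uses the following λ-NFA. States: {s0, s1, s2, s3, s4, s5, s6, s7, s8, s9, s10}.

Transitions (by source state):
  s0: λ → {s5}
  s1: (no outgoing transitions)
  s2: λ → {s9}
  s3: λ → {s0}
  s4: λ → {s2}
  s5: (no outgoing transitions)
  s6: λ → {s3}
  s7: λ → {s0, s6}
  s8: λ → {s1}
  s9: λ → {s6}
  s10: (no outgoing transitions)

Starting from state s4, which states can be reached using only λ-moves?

Start with {s4}.
From s4 via λ: add s2.
From s2 via λ: add s9.
From s9 via λ: add s6.
From s6 via λ: add s3.
From s3 via λ: add s0.
From s0 via λ: add s5.
No new states can be added; the closed set is {s0, s2, s3, s4, s5, s6, s9}.

{s0, s2, s3, s4, s5, s6, s9}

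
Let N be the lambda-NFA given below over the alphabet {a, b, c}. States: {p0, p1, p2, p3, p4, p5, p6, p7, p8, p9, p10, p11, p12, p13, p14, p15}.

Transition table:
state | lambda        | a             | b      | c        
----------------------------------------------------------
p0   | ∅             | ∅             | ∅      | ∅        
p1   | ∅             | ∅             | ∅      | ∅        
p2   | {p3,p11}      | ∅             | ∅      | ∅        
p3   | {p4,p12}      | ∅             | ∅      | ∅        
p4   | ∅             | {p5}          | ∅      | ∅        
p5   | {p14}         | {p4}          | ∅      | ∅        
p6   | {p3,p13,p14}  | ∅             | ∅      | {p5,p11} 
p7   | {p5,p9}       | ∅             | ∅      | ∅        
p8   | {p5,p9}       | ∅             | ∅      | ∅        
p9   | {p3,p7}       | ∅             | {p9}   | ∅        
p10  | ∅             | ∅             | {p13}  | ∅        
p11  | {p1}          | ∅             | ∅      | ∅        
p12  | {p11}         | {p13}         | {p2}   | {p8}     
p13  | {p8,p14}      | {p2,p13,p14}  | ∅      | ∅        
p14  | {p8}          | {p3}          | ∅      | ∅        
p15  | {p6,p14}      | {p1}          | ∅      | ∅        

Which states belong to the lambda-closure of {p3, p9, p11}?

{p1, p3, p4, p5, p7, p8, p9, p11, p12, p14}

Start with {p3, p9, p11}.
From p3 via lambda: add p4, p12.
From p9 via lambda: add p7.
From p11 via lambda: add p1.
From p7 via lambda: add p5.
From p5 via lambda: add p14.
From p14 via lambda: add p8.
No new states can be added; the closed set is {p1, p3, p4, p5, p7, p8, p9, p11, p12, p14}.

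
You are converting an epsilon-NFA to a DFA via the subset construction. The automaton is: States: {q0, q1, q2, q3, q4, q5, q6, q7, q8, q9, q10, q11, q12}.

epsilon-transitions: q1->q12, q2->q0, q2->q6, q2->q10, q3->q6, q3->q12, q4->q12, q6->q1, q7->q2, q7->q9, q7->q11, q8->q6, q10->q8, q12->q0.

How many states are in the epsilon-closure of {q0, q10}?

Start with {q0, q10}.
From q10 via epsilon: add q8.
From q8 via epsilon: add q6.
From q6 via epsilon: add q1.
From q1 via epsilon: add q12.
epsilon-closure = {q0, q1, q6, q8, q10, q12}, which has 6 states.

6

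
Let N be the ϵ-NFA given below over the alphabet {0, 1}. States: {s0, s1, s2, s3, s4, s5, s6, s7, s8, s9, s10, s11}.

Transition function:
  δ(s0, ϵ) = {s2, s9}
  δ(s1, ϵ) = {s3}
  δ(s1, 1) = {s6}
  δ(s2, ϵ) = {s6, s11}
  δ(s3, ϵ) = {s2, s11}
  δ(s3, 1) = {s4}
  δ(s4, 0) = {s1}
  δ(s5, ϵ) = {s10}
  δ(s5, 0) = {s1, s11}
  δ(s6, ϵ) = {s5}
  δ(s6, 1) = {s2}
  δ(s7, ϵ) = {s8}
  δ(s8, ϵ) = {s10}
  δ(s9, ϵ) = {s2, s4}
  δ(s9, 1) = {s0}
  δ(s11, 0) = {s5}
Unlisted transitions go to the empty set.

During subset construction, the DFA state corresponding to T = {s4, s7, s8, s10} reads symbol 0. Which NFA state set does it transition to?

s4 on 0 → {s1}.
No 0-transition from s7, s8, s10.
Union after reading 0: {s1}.
Now take the ϵ-closure:
From s1 via ϵ: add s3.
From s3 via ϵ: add s2, s11.
From s2 via ϵ: add s6.
From s6 via ϵ: add s5.
From s5 via ϵ: add s10.
No new states can be added; the closed set is {s1, s2, s3, s5, s6, s10, s11}.

{s1, s2, s3, s5, s6, s10, s11}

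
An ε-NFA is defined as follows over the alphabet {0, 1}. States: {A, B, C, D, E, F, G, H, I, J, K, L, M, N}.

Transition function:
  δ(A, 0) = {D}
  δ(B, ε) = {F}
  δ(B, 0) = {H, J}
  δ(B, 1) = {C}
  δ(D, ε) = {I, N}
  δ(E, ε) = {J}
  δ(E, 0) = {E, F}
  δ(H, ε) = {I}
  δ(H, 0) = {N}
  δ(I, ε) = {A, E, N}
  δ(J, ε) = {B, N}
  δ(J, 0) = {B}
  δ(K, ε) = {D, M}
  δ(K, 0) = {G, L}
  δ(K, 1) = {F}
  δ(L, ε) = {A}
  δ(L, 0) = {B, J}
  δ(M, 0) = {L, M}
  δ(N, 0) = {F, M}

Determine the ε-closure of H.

Start with {H}.
From H via ε: add I.
From I via ε: add A, E, N.
From E via ε: add J.
From J via ε: add B.
From B via ε: add F.
No new states can be added; the closed set is {A, B, E, F, H, I, J, N}.

{A, B, E, F, H, I, J, N}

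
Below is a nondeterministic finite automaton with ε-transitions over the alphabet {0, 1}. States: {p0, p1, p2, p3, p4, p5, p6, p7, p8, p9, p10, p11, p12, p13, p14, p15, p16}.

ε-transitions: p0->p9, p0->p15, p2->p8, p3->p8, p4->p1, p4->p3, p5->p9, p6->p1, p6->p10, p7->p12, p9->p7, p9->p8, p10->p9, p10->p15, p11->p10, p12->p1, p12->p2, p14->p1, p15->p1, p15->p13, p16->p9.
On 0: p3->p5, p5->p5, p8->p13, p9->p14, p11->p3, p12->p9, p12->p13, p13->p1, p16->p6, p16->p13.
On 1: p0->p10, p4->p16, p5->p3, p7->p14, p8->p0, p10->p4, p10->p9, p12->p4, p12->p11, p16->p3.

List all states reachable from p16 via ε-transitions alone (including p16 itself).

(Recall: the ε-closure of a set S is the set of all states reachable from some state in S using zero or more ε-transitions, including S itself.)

Start with {p16}.
From p16 via ε: add p9.
From p9 via ε: add p7, p8.
From p7 via ε: add p12.
From p12 via ε: add p1, p2.
No new states can be added; the closed set is {p1, p2, p7, p8, p9, p12, p16}.

{p1, p2, p7, p8, p9, p12, p16}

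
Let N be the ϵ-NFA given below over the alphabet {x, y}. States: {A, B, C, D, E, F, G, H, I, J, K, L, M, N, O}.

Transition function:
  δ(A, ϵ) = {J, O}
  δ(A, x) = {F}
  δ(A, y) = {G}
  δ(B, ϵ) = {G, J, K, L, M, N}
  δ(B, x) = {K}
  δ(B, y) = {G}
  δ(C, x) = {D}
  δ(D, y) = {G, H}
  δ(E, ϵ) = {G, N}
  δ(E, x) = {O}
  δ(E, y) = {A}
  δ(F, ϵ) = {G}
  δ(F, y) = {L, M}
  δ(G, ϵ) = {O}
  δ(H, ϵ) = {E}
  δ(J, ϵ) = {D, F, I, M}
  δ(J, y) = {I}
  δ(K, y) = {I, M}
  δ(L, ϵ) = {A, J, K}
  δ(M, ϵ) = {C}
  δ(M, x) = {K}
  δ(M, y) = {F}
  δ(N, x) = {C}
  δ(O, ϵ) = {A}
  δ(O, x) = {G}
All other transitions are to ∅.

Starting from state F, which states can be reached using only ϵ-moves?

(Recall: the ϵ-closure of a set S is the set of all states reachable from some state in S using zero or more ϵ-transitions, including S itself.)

{A, C, D, F, G, I, J, M, O}

Start with {F}.
From F via ϵ: add G.
From G via ϵ: add O.
From O via ϵ: add A.
From A via ϵ: add J.
From J via ϵ: add D, I, M.
From M via ϵ: add C.
No new states can be added; the closed set is {A, C, D, F, G, I, J, M, O}.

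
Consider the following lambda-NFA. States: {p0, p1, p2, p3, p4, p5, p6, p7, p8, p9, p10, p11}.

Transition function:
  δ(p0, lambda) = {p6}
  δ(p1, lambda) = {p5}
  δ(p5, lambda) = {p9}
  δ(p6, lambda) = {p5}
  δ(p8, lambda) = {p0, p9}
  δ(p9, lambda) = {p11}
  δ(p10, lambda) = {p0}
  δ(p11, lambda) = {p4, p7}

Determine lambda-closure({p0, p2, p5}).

{p0, p2, p4, p5, p6, p7, p9, p11}

Start with {p0, p2, p5}.
From p0 via lambda: add p6.
From p5 via lambda: add p9.
From p9 via lambda: add p11.
From p11 via lambda: add p4, p7.
No new states can be added; the closed set is {p0, p2, p4, p5, p6, p7, p9, p11}.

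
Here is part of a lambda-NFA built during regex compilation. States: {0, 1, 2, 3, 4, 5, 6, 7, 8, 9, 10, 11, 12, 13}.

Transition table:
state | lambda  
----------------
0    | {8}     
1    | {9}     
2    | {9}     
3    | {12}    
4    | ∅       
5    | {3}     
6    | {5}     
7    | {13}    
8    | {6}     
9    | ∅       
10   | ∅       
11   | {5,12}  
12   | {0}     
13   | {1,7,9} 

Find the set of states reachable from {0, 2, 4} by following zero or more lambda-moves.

Start with {0, 2, 4}.
From 0 via lambda: add 8.
From 2 via lambda: add 9.
From 8 via lambda: add 6.
From 6 via lambda: add 5.
From 5 via lambda: add 3.
From 3 via lambda: add 12.
No new states can be added; the closed set is {0, 2, 3, 4, 5, 6, 8, 9, 12}.

{0, 2, 3, 4, 5, 6, 8, 9, 12}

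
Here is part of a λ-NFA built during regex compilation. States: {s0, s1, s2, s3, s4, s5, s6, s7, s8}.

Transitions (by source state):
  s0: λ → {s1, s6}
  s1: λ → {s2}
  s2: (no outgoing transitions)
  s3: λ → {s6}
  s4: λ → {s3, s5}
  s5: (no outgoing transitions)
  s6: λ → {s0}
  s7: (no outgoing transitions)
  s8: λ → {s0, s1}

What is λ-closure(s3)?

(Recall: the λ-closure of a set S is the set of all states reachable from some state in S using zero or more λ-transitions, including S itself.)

Start with {s3}.
From s3 via λ: add s6.
From s6 via λ: add s0.
From s0 via λ: add s1.
From s1 via λ: add s2.
No new states can be added; the closed set is {s0, s1, s2, s3, s6}.

{s0, s1, s2, s3, s6}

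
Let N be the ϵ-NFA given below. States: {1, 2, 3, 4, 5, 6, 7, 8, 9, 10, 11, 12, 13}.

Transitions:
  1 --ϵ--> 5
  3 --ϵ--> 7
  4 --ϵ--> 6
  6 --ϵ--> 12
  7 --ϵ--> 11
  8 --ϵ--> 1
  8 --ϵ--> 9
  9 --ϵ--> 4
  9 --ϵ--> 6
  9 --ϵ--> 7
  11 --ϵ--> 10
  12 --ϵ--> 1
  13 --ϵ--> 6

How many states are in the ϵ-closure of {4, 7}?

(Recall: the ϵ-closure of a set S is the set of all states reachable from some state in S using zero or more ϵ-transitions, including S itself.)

Start with {4, 7}.
From 4 via ϵ: add 6.
From 7 via ϵ: add 11.
From 6 via ϵ: add 12.
From 11 via ϵ: add 10.
From 12 via ϵ: add 1.
From 1 via ϵ: add 5.
ϵ-closure = {1, 4, 5, 6, 7, 10, 11, 12}, which has 8 states.

8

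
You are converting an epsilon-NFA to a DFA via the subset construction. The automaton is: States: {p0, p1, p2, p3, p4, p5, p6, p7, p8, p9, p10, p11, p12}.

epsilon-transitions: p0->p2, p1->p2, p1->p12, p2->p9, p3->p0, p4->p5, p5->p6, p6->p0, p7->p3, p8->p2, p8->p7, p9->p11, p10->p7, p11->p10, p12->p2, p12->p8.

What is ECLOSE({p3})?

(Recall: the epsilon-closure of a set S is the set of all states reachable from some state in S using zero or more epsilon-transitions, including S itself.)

Start with {p3}.
From p3 via epsilon: add p0.
From p0 via epsilon: add p2.
From p2 via epsilon: add p9.
From p9 via epsilon: add p11.
From p11 via epsilon: add p10.
From p10 via epsilon: add p7.
No new states can be added; the closed set is {p0, p2, p3, p7, p9, p10, p11}.

{p0, p2, p3, p7, p9, p10, p11}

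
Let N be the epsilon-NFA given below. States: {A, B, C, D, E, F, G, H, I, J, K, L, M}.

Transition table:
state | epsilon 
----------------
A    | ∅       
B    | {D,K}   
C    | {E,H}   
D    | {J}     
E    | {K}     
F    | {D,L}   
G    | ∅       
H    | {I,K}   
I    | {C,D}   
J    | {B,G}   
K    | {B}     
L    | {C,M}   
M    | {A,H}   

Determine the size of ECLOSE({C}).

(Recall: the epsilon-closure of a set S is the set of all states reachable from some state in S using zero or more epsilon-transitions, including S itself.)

Start with {C}.
From C via epsilon: add E, H.
From E via epsilon: add K.
From H via epsilon: add I.
From I via epsilon: add D.
From K via epsilon: add B.
From D via epsilon: add J.
From J via epsilon: add G.
epsilon-closure = {B, C, D, E, G, H, I, J, K}, which has 9 states.

9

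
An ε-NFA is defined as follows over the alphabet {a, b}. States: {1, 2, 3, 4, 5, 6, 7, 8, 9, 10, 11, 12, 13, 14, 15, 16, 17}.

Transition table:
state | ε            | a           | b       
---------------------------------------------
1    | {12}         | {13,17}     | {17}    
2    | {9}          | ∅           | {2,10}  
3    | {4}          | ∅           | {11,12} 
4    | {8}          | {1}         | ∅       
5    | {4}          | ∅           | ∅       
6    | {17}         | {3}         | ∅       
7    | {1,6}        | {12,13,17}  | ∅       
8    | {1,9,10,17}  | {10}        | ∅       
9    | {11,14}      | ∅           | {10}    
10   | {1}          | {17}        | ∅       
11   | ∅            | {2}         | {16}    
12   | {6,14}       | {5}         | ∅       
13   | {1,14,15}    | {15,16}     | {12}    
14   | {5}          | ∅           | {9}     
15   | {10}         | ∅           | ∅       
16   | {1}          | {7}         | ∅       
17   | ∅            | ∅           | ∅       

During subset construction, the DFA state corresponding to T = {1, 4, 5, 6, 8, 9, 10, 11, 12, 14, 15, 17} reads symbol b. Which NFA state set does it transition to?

1 on b → {17}.
9 on b → {10}.
11 on b → {16}.
14 on b → {9}.
No b-transition from 4, 5, 6, 8, 10, 12, 15, 17.
Union after reading b: {9, 10, 16, 17}.
Now take the ε-closure:
From 9 via ε: add 11, 14.
From 10 via ε: add 1.
From 1 via ε: add 12.
From 14 via ε: add 5.
From 5 via ε: add 4.
From 12 via ε: add 6.
From 4 via ε: add 8.
No new states can be added; the closed set is {1, 4, 5, 6, 8, 9, 10, 11, 12, 14, 16, 17}.

{1, 4, 5, 6, 8, 9, 10, 11, 12, 14, 16, 17}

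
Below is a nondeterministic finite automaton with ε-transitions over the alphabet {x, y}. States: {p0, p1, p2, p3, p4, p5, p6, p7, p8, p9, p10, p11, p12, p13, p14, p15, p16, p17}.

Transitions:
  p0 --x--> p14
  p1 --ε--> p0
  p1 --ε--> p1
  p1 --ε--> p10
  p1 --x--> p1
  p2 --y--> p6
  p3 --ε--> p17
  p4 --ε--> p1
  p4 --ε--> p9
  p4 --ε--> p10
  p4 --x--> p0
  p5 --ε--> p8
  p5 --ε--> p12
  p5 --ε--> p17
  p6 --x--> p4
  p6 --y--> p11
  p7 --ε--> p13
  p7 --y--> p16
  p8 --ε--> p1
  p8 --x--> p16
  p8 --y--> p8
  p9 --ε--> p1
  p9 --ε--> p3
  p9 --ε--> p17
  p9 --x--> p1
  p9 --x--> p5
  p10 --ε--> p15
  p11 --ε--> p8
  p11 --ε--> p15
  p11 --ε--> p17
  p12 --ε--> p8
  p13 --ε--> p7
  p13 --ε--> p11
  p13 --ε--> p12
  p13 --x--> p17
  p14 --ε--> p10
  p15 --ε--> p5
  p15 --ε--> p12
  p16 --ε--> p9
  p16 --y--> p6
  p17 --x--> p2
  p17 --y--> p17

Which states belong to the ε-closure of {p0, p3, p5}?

Start with {p0, p3, p5}.
From p3 via ε: add p17.
From p5 via ε: add p8, p12.
From p8 via ε: add p1.
From p1 via ε: add p10.
From p10 via ε: add p15.
No new states can be added; the closed set is {p0, p1, p3, p5, p8, p10, p12, p15, p17}.

{p0, p1, p3, p5, p8, p10, p12, p15, p17}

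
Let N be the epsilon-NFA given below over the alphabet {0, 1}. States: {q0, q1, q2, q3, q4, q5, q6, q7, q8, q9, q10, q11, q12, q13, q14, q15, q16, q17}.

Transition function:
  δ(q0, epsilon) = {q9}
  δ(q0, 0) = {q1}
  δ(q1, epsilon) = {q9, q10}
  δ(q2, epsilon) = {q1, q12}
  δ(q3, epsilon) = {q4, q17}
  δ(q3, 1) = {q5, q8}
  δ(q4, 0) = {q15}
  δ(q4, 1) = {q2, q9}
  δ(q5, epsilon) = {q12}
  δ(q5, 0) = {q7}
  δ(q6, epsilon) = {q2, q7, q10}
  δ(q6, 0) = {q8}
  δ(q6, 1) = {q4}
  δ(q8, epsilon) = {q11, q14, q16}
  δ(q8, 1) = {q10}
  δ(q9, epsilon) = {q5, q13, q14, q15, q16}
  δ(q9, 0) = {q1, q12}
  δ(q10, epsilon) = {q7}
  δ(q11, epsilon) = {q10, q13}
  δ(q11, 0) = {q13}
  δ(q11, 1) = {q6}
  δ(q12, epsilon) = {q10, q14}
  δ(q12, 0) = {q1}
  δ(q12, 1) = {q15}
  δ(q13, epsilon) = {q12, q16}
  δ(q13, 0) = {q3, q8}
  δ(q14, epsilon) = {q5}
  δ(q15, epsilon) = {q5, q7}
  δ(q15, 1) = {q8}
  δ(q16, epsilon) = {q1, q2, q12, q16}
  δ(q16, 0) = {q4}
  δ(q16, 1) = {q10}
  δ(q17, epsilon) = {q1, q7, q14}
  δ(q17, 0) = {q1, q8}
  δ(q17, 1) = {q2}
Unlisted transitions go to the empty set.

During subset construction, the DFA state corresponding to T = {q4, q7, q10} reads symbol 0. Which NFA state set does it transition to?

{q5, q7, q10, q12, q14, q15}

q4 on 0 → {q15}.
No 0-transition from q7, q10.
Union after reading 0: {q15}.
Now take the epsilon-closure:
From q15 via epsilon: add q5, q7.
From q5 via epsilon: add q12.
From q12 via epsilon: add q10, q14.
No new states can be added; the closed set is {q5, q7, q10, q12, q14, q15}.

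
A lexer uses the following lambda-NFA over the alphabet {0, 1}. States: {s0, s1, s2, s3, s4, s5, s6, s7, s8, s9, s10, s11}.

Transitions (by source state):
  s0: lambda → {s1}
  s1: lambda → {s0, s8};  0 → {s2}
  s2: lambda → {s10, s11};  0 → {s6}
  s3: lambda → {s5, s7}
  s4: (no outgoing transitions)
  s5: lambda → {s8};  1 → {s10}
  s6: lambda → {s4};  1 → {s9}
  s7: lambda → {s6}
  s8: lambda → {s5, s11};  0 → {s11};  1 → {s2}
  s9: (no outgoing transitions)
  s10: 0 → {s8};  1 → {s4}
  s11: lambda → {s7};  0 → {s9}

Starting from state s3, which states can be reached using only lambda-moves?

{s3, s4, s5, s6, s7, s8, s11}

Start with {s3}.
From s3 via lambda: add s5, s7.
From s5 via lambda: add s8.
From s7 via lambda: add s6.
From s6 via lambda: add s4.
From s8 via lambda: add s11.
No new states can be added; the closed set is {s3, s4, s5, s6, s7, s8, s11}.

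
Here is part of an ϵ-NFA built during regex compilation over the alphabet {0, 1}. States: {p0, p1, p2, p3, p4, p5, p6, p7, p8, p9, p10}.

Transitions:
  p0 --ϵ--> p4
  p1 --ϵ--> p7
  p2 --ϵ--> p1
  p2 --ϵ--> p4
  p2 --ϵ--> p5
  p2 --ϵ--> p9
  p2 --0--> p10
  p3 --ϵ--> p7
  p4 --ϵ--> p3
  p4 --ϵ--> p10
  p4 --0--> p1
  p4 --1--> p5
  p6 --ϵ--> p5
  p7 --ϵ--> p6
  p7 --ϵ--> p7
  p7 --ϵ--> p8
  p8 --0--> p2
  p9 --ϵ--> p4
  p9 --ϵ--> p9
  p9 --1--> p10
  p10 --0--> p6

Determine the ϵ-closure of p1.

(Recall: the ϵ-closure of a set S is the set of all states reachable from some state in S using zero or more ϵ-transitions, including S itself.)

{p1, p5, p6, p7, p8}

Start with {p1}.
From p1 via ϵ: add p7.
From p7 via ϵ: add p6, p8.
From p6 via ϵ: add p5.
No new states can be added; the closed set is {p1, p5, p6, p7, p8}.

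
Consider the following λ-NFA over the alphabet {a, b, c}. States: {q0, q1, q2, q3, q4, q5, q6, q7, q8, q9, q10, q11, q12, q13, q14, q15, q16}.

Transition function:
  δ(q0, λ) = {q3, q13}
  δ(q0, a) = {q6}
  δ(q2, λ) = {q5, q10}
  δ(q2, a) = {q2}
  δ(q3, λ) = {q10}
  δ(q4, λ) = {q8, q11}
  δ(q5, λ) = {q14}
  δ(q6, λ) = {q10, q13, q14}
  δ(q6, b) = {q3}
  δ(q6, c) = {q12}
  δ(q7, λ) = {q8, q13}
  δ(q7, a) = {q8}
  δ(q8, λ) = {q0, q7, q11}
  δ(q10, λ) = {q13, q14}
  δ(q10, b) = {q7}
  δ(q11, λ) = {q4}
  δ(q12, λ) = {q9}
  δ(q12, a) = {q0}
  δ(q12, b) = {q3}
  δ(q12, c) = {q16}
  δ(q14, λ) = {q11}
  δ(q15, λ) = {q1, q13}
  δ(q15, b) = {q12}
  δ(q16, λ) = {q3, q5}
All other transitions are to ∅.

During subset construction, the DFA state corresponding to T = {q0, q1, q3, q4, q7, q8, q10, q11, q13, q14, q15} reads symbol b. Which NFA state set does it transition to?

{q0, q3, q4, q7, q8, q9, q10, q11, q12, q13, q14}

q10 on b → {q7}.
q15 on b → {q12}.
No b-transition from q0, q1, q3, q4, q7, q8, q11, q13, q14.
Union after reading b: {q7, q12}.
Now take the λ-closure:
From q7 via λ: add q8, q13.
From q12 via λ: add q9.
From q8 via λ: add q0, q11.
From q0 via λ: add q3.
From q11 via λ: add q4.
From q3 via λ: add q10.
From q10 via λ: add q14.
No new states can be added; the closed set is {q0, q3, q4, q7, q8, q9, q10, q11, q12, q13, q14}.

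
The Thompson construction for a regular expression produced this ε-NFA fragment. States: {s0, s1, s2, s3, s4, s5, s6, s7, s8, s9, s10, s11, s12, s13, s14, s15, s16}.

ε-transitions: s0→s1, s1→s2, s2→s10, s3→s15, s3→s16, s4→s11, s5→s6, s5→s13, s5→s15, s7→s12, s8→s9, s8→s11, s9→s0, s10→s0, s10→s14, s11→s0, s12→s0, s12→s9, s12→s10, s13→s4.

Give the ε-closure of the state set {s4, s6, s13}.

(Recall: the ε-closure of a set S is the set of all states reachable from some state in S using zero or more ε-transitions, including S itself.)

{s0, s1, s2, s4, s6, s10, s11, s13, s14}

Start with {s4, s6, s13}.
From s4 via ε: add s11.
From s11 via ε: add s0.
From s0 via ε: add s1.
From s1 via ε: add s2.
From s2 via ε: add s10.
From s10 via ε: add s14.
No new states can be added; the closed set is {s0, s1, s2, s4, s6, s10, s11, s13, s14}.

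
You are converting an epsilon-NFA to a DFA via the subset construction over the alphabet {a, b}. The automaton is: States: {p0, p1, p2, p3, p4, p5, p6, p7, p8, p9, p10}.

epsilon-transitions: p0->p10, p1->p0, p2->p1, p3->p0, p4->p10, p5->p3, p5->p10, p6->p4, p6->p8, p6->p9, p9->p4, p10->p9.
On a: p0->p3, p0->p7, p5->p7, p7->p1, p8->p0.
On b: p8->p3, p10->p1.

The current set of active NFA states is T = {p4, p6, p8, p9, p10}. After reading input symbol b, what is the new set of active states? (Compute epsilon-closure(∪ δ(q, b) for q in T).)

{p0, p1, p3, p4, p9, p10}

p8 on b → {p3}.
p10 on b → {p1}.
No b-transition from p4, p6, p9.
Union after reading b: {p1, p3}.
Now take the epsilon-closure:
From p1 via epsilon: add p0.
From p0 via epsilon: add p10.
From p10 via epsilon: add p9.
From p9 via epsilon: add p4.
No new states can be added; the closed set is {p0, p1, p3, p4, p9, p10}.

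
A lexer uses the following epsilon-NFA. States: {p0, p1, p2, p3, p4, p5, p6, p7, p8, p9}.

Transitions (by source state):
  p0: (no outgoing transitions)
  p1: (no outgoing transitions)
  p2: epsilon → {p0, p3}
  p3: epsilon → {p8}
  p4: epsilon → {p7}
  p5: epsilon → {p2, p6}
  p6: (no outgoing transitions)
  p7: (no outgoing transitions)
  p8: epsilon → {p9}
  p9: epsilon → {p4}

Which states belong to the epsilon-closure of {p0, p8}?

Start with {p0, p8}.
From p8 via epsilon: add p9.
From p9 via epsilon: add p4.
From p4 via epsilon: add p7.
No new states can be added; the closed set is {p0, p4, p7, p8, p9}.

{p0, p4, p7, p8, p9}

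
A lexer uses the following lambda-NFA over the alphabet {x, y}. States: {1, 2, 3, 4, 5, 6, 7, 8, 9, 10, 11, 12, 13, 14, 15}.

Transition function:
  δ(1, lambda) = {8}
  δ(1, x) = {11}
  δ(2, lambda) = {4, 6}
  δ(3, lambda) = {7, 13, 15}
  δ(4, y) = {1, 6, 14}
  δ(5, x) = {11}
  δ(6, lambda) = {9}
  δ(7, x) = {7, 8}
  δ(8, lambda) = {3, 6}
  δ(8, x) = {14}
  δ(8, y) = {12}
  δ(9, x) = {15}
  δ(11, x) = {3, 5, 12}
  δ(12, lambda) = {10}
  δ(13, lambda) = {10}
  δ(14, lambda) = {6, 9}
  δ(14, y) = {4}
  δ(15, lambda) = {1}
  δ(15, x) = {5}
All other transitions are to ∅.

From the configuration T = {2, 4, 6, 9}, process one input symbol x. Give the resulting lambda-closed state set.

{1, 3, 6, 7, 8, 9, 10, 13, 15}

9 on x → {15}.
No x-transition from 2, 4, 6.
Union after reading x: {15}.
Now take the lambda-closure:
From 15 via lambda: add 1.
From 1 via lambda: add 8.
From 8 via lambda: add 3, 6.
From 3 via lambda: add 7, 13.
From 6 via lambda: add 9.
From 13 via lambda: add 10.
No new states can be added; the closed set is {1, 3, 6, 7, 8, 9, 10, 13, 15}.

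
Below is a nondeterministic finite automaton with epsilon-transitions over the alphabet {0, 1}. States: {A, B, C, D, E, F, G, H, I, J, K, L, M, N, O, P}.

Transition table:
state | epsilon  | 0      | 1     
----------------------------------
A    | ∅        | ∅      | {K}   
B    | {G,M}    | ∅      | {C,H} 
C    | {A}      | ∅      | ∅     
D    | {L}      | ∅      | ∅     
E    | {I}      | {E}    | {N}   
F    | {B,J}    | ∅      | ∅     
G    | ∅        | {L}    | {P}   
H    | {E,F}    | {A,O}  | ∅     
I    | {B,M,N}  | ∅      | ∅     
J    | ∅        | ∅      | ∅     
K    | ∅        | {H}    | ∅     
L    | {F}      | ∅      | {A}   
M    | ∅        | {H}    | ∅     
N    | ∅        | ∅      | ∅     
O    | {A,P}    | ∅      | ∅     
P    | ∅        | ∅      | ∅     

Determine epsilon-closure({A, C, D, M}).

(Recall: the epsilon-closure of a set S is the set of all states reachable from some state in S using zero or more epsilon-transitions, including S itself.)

Start with {A, C, D, M}.
From D via epsilon: add L.
From L via epsilon: add F.
From F via epsilon: add B, J.
From B via epsilon: add G.
No new states can be added; the closed set is {A, B, C, D, F, G, J, L, M}.

{A, B, C, D, F, G, J, L, M}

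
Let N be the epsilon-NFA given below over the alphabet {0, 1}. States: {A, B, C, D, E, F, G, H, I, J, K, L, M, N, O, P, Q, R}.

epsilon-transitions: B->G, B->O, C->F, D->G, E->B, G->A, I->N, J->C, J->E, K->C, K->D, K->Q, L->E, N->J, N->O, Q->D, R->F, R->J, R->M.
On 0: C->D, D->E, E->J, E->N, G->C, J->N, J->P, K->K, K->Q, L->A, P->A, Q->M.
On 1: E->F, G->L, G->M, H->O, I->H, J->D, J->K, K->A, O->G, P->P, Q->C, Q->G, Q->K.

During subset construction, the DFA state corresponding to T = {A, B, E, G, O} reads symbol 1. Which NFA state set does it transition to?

{A, B, E, F, G, L, M, O}

E on 1 → {F}.
G on 1 → {L, M}.
O on 1 → {G}.
No 1-transition from A, B.
Union after reading 1: {F, G, L, M}.
Now take the epsilon-closure:
From G via epsilon: add A.
From L via epsilon: add E.
From E via epsilon: add B.
From B via epsilon: add O.
No new states can be added; the closed set is {A, B, E, F, G, L, M, O}.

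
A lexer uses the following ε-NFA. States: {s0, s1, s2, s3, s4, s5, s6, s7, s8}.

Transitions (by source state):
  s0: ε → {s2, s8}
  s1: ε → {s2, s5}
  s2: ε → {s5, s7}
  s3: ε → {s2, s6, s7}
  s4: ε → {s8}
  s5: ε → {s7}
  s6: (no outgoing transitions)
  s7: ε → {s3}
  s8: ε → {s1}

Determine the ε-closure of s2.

{s2, s3, s5, s6, s7}

Start with {s2}.
From s2 via ε: add s5, s7.
From s7 via ε: add s3.
From s3 via ε: add s6.
No new states can be added; the closed set is {s2, s3, s5, s6, s7}.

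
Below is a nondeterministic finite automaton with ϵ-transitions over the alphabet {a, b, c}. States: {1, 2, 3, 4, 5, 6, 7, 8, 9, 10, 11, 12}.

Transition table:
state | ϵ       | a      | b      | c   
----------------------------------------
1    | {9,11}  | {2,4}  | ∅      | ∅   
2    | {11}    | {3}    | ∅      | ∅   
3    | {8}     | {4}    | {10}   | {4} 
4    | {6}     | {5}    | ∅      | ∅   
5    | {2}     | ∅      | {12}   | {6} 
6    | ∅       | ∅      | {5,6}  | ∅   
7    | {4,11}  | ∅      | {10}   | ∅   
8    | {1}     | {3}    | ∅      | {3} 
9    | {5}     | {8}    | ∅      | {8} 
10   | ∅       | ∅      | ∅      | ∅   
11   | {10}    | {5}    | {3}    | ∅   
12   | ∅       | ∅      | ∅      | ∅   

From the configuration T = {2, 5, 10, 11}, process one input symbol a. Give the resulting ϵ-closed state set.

2 on a → {3}.
11 on a → {5}.
No a-transition from 5, 10.
Union after reading a: {3, 5}.
Now take the ϵ-closure:
From 3 via ϵ: add 8.
From 5 via ϵ: add 2.
From 2 via ϵ: add 11.
From 8 via ϵ: add 1.
From 1 via ϵ: add 9.
From 11 via ϵ: add 10.
No new states can be added; the closed set is {1, 2, 3, 5, 8, 9, 10, 11}.

{1, 2, 3, 5, 8, 9, 10, 11}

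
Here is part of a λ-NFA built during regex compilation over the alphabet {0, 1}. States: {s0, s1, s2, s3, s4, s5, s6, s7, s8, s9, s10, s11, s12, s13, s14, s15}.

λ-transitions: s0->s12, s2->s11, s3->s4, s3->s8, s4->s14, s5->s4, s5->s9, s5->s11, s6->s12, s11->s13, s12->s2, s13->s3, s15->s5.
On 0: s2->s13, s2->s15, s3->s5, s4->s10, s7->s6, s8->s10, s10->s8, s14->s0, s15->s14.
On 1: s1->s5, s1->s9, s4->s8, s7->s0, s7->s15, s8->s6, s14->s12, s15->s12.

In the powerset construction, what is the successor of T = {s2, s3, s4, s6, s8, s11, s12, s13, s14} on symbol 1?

s4 on 1 → {s8}.
s8 on 1 → {s6}.
s14 on 1 → {s12}.
No 1-transition from s2, s3, s6, s11, s12, s13.
Union after reading 1: {s6, s8, s12}.
Now take the λ-closure:
From s12 via λ: add s2.
From s2 via λ: add s11.
From s11 via λ: add s13.
From s13 via λ: add s3.
From s3 via λ: add s4.
From s4 via λ: add s14.
No new states can be added; the closed set is {s2, s3, s4, s6, s8, s11, s12, s13, s14}.

{s2, s3, s4, s6, s8, s11, s12, s13, s14}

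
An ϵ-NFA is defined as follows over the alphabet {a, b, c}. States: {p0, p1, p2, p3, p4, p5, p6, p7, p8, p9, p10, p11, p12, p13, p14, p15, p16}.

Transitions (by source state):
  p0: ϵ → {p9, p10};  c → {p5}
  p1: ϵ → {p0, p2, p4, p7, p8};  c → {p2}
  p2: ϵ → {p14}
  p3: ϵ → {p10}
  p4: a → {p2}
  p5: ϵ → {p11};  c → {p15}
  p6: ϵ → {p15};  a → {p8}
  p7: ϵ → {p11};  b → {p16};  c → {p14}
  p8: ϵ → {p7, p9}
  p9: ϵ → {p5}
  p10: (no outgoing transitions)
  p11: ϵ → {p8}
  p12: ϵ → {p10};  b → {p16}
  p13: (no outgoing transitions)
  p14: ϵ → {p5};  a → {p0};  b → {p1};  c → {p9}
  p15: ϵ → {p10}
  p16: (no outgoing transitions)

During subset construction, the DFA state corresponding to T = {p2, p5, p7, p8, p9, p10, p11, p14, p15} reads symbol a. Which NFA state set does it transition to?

p14 on a → {p0}.
No a-transition from p2, p5, p7, p8, p9, p10, p11, p15.
Union after reading a: {p0}.
Now take the ϵ-closure:
From p0 via ϵ: add p9, p10.
From p9 via ϵ: add p5.
From p5 via ϵ: add p11.
From p11 via ϵ: add p8.
From p8 via ϵ: add p7.
No new states can be added; the closed set is {p0, p5, p7, p8, p9, p10, p11}.

{p0, p5, p7, p8, p9, p10, p11}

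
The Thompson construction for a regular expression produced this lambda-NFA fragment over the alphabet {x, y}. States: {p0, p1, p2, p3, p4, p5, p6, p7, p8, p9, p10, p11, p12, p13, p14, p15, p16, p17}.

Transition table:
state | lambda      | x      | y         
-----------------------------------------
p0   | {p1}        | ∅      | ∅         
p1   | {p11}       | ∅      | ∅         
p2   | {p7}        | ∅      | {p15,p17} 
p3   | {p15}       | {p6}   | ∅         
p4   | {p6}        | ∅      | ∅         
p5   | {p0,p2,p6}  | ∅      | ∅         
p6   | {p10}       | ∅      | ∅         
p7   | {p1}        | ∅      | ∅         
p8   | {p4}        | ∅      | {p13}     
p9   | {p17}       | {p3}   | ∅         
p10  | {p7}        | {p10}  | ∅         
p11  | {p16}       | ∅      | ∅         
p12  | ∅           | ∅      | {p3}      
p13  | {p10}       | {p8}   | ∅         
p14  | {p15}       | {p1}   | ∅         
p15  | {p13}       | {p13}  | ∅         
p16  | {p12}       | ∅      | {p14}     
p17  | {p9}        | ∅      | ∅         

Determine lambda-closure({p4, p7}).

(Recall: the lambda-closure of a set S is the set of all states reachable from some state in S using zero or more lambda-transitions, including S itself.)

Start with {p4, p7}.
From p4 via lambda: add p6.
From p7 via lambda: add p1.
From p1 via lambda: add p11.
From p6 via lambda: add p10.
From p11 via lambda: add p16.
From p16 via lambda: add p12.
No new states can be added; the closed set is {p1, p4, p6, p7, p10, p11, p12, p16}.

{p1, p4, p6, p7, p10, p11, p12, p16}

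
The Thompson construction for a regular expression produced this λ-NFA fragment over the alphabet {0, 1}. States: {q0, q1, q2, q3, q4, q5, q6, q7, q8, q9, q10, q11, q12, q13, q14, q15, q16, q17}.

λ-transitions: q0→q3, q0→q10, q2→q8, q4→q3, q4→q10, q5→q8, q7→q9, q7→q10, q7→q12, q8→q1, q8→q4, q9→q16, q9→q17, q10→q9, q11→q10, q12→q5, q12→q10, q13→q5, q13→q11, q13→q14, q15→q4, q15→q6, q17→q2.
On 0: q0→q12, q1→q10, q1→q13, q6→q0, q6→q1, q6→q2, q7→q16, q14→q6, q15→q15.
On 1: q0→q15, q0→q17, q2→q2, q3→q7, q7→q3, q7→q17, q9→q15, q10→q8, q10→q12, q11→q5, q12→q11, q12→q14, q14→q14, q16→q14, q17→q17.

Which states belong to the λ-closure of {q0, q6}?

{q0, q1, q2, q3, q4, q6, q8, q9, q10, q16, q17}

Start with {q0, q6}.
From q0 via λ: add q3, q10.
From q10 via λ: add q9.
From q9 via λ: add q16, q17.
From q17 via λ: add q2.
From q2 via λ: add q8.
From q8 via λ: add q1, q4.
No new states can be added; the closed set is {q0, q1, q2, q3, q4, q6, q8, q9, q10, q16, q17}.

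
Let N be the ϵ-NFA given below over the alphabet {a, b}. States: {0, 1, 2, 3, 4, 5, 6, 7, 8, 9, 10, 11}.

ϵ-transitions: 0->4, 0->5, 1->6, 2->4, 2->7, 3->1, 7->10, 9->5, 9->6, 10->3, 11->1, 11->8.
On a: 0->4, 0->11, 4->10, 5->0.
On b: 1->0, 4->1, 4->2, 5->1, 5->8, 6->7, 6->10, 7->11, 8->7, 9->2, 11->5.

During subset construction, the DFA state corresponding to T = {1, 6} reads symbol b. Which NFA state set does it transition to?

{0, 1, 3, 4, 5, 6, 7, 10}

1 on b → {0}.
6 on b → {7, 10}.
Union after reading b: {0, 7, 10}.
Now take the ϵ-closure:
From 0 via ϵ: add 4, 5.
From 10 via ϵ: add 3.
From 3 via ϵ: add 1.
From 1 via ϵ: add 6.
No new states can be added; the closed set is {0, 1, 3, 4, 5, 6, 7, 10}.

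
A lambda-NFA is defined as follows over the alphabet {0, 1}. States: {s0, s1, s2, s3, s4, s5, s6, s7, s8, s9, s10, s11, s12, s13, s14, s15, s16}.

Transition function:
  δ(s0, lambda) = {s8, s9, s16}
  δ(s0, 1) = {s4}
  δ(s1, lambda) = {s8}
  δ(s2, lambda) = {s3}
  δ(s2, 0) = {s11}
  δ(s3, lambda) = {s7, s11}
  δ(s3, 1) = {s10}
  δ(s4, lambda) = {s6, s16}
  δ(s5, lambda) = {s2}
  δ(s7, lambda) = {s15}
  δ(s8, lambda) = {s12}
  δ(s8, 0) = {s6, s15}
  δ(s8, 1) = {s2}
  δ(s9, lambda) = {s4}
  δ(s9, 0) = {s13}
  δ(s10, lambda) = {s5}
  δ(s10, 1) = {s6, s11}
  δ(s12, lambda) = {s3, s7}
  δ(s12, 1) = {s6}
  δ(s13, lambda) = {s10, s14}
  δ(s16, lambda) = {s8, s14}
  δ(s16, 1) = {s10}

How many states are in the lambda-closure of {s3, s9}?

Start with {s3, s9}.
From s3 via lambda: add s7, s11.
From s9 via lambda: add s4.
From s4 via lambda: add s6, s16.
From s7 via lambda: add s15.
From s16 via lambda: add s8, s14.
From s8 via lambda: add s12.
lambda-closure = {s3, s4, s6, s7, s8, s9, s11, s12, s14, s15, s16}, which has 11 states.

11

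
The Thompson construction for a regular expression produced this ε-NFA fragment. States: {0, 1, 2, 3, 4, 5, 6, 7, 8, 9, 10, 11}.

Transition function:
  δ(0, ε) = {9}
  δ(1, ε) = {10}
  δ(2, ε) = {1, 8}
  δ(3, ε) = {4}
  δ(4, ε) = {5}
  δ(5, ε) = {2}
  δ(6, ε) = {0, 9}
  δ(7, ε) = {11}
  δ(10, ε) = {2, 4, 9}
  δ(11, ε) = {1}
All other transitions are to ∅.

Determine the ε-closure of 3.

Start with {3}.
From 3 via ε: add 4.
From 4 via ε: add 5.
From 5 via ε: add 2.
From 2 via ε: add 1, 8.
From 1 via ε: add 10.
From 10 via ε: add 9.
No new states can be added; the closed set is {1, 2, 3, 4, 5, 8, 9, 10}.

{1, 2, 3, 4, 5, 8, 9, 10}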